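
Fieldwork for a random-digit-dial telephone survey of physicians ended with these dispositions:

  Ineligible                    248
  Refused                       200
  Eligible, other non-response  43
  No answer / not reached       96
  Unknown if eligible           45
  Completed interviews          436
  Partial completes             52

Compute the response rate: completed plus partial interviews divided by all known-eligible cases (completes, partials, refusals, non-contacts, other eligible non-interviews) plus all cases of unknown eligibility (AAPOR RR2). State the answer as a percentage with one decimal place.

Num: 436 + 52 = 488
Base: 436 + 52 + 200 + 96 + 43 + 45 = 872
RR2 = 488 / 872 = 0.5596

56.0%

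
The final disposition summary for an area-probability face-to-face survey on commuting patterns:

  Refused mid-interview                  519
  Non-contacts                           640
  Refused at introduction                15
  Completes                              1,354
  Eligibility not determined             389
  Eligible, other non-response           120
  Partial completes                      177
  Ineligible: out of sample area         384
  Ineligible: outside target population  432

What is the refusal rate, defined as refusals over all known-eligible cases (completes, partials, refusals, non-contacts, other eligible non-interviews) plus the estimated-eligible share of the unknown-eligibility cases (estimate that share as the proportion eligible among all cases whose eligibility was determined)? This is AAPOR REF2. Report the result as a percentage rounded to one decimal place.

Refused = 15 + 519 = 534
Ineligible = 432 + 384 = 816
Top: 534
Known eligible: 1354 + 177 + 534 + 640 + 120 = 2825
e = 2825 / (2825 + 816) = 2825 / 3641 = 0.7759
Eligible share of unknowns: 0.7759 × 389 = 301.83
Base: 2825 + 301.83 = 3126.83
REF2 = 534 / 3126.83 = 0.1708

17.1%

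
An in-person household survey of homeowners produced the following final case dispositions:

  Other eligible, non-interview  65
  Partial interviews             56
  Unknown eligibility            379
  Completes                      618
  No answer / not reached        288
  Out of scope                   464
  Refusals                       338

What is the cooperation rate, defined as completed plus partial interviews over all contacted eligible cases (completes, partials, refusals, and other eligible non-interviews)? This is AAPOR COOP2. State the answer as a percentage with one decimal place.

62.6%

Numerator: 618 + 56 = 674
Base: 618 + 56 + 338 + 65 = 1077
COOP2 = 674 / 1077 = 0.6258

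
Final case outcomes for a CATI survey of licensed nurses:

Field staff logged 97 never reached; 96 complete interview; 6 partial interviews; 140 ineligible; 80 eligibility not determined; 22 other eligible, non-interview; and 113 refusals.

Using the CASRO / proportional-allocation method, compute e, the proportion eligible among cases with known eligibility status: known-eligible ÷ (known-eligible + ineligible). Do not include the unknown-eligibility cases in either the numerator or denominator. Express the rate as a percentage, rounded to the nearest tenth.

Determined eligible → 96 + 6 + 113 + 97 + 22 = 334
e = 334 / (334 + 140) = 334 / 474 = 0.7046

70.5%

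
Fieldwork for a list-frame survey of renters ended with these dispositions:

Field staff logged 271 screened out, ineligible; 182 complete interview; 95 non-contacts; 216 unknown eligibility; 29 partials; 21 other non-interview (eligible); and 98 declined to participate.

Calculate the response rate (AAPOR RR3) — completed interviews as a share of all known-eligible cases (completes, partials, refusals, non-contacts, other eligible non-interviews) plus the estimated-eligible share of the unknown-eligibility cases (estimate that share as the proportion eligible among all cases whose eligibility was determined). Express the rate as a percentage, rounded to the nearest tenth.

32.7%

Top: 182
Determined eligible: 182 + 29 + 98 + 95 + 21 = 425
e = 425 / (425 + 271) = 425 / 696 = 0.6106
e × U: 0.6106 × 216 = 131.89
Denom: 425 + 131.89 = 556.89
RR3 = 182 / 556.89 = 0.3268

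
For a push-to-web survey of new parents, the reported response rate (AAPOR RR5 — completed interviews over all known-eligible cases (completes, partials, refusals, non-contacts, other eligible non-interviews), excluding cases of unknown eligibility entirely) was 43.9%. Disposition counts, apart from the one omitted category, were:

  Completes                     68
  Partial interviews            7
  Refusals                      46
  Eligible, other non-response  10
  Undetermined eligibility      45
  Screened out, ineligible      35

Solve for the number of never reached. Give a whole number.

RR5 = 68 / D = 0.439
D = 68 / 0.439 = 154.9
Rest of base = 131
never reached = 154.9 − 131 ≈ 24

24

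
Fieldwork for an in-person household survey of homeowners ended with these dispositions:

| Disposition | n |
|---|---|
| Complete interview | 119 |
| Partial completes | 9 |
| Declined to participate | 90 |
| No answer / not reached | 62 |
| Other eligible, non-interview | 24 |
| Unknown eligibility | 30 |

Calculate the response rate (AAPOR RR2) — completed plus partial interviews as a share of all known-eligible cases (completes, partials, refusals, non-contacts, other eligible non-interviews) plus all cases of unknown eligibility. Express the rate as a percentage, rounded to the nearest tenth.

38.3%

Num = 119 + 9 = 128
Base = 119 + 9 + 90 + 62 + 24 + 30 = 334
RR2 = 128 / 334 = 0.3832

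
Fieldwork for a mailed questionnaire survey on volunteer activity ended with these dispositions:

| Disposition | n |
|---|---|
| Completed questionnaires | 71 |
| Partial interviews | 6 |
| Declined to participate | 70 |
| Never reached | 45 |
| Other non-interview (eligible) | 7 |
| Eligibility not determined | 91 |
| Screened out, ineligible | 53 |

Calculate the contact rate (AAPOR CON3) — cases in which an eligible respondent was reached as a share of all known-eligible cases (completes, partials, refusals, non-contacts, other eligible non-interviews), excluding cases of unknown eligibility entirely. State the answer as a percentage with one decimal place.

Numerator → 71 + 6 + 70 + 7 = 154
Denom → 71 + 6 + 70 + 45 + 7 = 199
CON3 = 154 / 199 = 0.7739

77.4%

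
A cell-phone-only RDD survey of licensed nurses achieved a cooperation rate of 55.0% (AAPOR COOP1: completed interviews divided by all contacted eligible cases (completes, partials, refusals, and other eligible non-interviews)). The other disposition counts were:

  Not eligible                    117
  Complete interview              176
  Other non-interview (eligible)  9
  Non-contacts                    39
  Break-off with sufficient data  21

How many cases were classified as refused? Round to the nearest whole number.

114

COOP1 = 176 / D = 0.550
D = 176 / 0.550 = 320.0
Remaining denominator categories sum to 206
refused = 320.0 − 206 ≈ 114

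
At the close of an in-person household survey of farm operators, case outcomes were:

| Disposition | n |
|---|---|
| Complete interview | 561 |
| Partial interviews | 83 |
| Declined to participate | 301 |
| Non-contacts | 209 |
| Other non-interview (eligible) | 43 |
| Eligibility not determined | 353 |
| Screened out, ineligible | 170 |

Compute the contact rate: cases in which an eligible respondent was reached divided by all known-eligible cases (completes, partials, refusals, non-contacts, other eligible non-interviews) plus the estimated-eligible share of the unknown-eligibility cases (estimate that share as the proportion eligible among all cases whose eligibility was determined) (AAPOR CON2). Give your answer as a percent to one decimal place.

Top = 561 + 83 + 301 + 43 = 988
Determined eligible = 561 + 83 + 301 + 209 + 43 = 1197
e = 1197 / (1197 + 170) = 1197 / 1367 = 0.8756
Eligible share of unknowns = 0.8756 × 353 = 309.09
Denominator = 1197 + 309.09 = 1506.09
CON2 = 988 / 1506.09 = 0.6560

65.6%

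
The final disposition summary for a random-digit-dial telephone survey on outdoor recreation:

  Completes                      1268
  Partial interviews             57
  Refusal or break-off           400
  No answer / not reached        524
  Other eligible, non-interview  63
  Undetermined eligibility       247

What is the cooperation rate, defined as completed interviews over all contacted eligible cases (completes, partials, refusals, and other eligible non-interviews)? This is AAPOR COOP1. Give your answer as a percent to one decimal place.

Num = 1268
Denom = 1268 + 57 + 400 + 63 = 1788
COOP1 = 1268 / 1788 = 0.7092

70.9%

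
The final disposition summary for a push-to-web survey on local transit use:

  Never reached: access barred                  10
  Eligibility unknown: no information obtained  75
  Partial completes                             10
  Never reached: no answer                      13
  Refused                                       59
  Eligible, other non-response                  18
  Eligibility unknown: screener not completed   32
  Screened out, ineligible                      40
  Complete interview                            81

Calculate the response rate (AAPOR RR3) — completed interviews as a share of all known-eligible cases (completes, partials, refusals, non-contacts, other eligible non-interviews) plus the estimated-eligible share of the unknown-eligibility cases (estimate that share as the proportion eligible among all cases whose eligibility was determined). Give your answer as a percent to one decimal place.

29.0%

Never reached = 13 + 10 = 23
Eligibility not determined = 32 + 75 = 107
Top → 81
Known eligible → 81 + 10 + 59 + 23 + 18 = 191
e = 191 / (191 + 40) = 191 / 231 = 0.8268
e × U → 0.8268 × 107 = 88.47
Denom → 191 + 88.47 = 279.47
RR3 = 81 / 279.47 = 0.2898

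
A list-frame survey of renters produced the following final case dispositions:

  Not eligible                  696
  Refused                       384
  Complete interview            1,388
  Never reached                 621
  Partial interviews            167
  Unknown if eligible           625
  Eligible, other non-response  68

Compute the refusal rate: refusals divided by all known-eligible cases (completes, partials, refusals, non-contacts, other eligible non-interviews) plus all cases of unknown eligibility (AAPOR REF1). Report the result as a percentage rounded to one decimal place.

Top: 384
Denominator: 1388 + 167 + 384 + 621 + 68 + 625 = 3253
REF1 = 384 / 3253 = 0.1180

11.8%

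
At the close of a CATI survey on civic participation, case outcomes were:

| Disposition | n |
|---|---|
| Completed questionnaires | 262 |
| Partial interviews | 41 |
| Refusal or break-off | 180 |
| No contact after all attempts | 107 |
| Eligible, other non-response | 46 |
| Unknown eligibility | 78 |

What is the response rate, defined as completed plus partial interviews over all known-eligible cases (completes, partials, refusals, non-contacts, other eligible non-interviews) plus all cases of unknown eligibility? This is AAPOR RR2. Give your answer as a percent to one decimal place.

Top: 262 + 41 = 303
Denominator: 262 + 41 + 180 + 107 + 46 + 78 = 714
RR2 = 303 / 714 = 0.4244

42.4%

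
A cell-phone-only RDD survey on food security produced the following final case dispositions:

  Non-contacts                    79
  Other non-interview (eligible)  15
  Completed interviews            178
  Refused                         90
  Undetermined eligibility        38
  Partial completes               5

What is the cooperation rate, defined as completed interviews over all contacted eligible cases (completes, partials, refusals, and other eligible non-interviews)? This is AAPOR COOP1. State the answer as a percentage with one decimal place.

Numerator → 178
Base → 178 + 5 + 90 + 15 = 288
COOP1 = 178 / 288 = 0.6181

61.8%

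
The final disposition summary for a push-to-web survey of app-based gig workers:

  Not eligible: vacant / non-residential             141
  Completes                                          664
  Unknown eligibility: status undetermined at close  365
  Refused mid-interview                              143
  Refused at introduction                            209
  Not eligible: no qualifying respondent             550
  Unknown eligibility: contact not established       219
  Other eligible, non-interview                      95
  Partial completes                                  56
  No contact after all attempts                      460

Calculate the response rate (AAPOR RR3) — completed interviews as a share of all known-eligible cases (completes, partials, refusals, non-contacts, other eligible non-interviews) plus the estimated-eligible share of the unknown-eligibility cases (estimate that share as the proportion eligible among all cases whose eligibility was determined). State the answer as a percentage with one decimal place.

32.6%

Declined to participate = 209 + 143 = 352
Unknown if eligible = 219 + 365 = 584
Out of scope = 550 + 141 = 691
Top: 664
Known eligible: 664 + 56 + 352 + 460 + 95 = 1627
e = 1627 / (1627 + 691) = 1627 / 2318 = 0.7019
Eligible share of unknowns: 0.7019 × 584 = 409.91
Denom: 1627 + 409.91 = 2036.91
RR3 = 664 / 2036.91 = 0.3260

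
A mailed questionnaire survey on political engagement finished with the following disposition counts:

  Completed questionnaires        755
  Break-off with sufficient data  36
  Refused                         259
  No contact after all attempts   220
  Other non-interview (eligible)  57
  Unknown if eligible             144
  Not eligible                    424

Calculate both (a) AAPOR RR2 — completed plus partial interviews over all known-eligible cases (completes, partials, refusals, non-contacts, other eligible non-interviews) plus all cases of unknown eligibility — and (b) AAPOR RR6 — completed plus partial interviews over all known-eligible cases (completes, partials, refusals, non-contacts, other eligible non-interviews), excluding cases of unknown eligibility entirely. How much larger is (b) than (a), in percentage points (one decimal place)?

Num: 755 + 36 = 791
Base: 755 + 36 + 259 + 220 + 57 + 144 = 1471
RR2 = 791 / 1471 = 0.5377
Base: 755 + 36 + 259 + 220 + 57 = 1327
RR6 = 791 / 1327 = 0.5961
Difference = 59.61 − 53.77 = 5.84 percentage points

5.8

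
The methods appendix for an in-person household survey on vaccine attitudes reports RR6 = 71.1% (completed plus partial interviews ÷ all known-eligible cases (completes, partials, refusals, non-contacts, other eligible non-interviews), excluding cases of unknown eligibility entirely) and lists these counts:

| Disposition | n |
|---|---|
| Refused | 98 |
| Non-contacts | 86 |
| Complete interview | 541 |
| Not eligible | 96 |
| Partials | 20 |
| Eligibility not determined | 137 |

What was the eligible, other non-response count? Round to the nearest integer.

Numerator → 541 + 20 = 561
RR6 = 561 / D = 0.711
D = 561 / 0.711 = 789.0
Remaining denominator categories sum to 745
eligible, other non-response = 789.0 − 745 ≈ 44

44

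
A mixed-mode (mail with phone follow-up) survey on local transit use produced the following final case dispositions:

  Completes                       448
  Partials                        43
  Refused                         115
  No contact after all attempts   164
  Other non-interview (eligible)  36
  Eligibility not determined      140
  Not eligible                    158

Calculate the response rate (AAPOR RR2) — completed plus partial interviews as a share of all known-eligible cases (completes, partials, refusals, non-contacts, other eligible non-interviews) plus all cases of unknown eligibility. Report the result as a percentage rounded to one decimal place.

51.9%

Numerator = 448 + 43 = 491
Denom = 448 + 43 + 115 + 164 + 36 + 140 = 946
RR2 = 491 / 946 = 0.5190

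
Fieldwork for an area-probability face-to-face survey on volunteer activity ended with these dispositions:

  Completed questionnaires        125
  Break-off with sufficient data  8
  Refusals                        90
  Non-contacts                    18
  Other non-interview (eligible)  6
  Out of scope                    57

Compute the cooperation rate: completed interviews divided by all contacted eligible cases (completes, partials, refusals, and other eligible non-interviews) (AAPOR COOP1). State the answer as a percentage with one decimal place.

54.6%

Num: 125
Denominator: 125 + 8 + 90 + 6 = 229
COOP1 = 125 / 229 = 0.5459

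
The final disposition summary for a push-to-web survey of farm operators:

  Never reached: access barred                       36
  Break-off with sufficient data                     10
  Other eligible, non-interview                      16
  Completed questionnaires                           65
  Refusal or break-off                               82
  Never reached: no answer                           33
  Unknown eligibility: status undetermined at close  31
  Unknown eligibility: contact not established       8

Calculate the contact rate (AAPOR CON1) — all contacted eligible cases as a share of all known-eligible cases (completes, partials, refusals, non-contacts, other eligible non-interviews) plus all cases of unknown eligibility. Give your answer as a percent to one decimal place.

61.6%

No answer / not reached = 33 + 36 = 69
Eligibility not determined = 8 + 31 = 39
Num → 65 + 10 + 82 + 16 = 173
Denominator → 65 + 10 + 82 + 69 + 16 + 39 = 281
CON1 = 173 / 281 = 0.6157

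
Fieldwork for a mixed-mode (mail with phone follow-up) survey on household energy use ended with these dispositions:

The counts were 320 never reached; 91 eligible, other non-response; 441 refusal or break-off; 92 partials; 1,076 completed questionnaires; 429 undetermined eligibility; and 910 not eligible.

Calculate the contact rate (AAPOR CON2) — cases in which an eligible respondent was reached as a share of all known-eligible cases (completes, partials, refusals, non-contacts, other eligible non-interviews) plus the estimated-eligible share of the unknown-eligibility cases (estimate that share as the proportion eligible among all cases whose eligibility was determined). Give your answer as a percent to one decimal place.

Top = 1076 + 92 + 441 + 91 = 1700
Eligible (known) = 1076 + 92 + 441 + 320 + 91 = 2020
e = 2020 / (2020 + 910) = 2020 / 2930 = 0.6894
e × U = 0.6894 × 429 = 295.75
Denominator = 2020 + 295.75 = 2315.75
CON2 = 1700 / 2315.75 = 0.7341

73.4%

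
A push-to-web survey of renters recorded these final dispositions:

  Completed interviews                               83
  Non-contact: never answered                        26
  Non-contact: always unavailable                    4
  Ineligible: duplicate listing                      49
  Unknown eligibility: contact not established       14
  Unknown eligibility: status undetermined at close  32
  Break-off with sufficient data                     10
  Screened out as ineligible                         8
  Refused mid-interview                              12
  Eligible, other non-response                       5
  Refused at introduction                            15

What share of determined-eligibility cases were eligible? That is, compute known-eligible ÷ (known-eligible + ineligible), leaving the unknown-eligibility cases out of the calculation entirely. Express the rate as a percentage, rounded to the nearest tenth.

73.1%

Refused = 15 + 12 = 27
No contact after all attempts = 26 + 4 = 30
Unknown if eligible = 14 + 32 = 46
Ineligible = 8 + 49 = 57
Known eligible → 83 + 10 + 27 + 30 + 5 = 155
e = 155 / (155 + 57) = 155 / 212 = 0.7311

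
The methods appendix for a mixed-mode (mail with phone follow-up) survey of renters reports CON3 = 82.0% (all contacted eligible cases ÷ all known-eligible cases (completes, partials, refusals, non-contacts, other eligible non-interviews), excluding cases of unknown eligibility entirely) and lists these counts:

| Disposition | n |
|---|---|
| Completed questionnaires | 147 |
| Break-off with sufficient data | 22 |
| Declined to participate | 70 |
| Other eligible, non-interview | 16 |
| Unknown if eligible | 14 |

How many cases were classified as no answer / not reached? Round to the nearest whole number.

Numerator → 147 + 22 + 70 + 16 = 255
CON3 = 255 / D = 0.820
D = 255 / 0.820 = 311.0
Rest of base = 255
no answer / not reached = 311.0 − 255 ≈ 56

56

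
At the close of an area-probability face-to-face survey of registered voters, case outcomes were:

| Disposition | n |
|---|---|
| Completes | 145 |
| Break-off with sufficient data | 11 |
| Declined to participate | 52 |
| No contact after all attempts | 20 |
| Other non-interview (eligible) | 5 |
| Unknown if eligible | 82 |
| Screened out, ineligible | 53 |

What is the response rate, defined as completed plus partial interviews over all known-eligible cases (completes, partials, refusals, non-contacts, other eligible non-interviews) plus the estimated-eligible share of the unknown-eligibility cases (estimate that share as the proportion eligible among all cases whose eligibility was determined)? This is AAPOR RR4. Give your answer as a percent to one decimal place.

52.0%

Num = 145 + 11 = 156
Determined eligible = 145 + 11 + 52 + 20 + 5 = 233
e = 233 / (233 + 53) = 233 / 286 = 0.8147
e × U = 0.8147 × 82 = 66.81
Base = 233 + 66.81 = 299.81
RR4 = 156 / 299.81 = 0.5203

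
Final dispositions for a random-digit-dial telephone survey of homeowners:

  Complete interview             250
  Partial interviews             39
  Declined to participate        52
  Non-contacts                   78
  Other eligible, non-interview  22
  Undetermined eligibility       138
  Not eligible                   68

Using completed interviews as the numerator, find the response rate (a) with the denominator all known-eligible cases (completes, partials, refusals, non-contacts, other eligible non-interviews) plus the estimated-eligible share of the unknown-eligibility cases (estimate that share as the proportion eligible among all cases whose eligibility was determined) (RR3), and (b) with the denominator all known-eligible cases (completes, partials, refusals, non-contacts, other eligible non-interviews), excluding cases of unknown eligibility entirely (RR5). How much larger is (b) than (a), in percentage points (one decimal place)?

Numerator: 250
Determined eligible: 250 + 39 + 52 + 78 + 22 = 441
e = 441 / (441 + 68) = 441 / 509 = 0.8664
e × U: 0.8664 × 138 = 119.56
Denom: 441 + 119.56 = 560.56
RR3 = 250 / 560.56 = 0.4460
Denom: 250 + 39 + 52 + 78 + 22 = 441
RR5 = 250 / 441 = 0.5669
Difference = 56.69 − 44.60 = 12.09 percentage points

12.1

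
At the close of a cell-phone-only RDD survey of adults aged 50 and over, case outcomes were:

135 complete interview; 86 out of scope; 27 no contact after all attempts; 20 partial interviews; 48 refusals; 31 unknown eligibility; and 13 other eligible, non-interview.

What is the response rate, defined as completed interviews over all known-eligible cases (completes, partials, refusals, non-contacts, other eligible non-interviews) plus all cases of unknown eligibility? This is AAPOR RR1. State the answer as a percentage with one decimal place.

49.3%

Top = 135
Denom = 135 + 20 + 48 + 27 + 13 + 31 = 274
RR1 = 135 / 274 = 0.4927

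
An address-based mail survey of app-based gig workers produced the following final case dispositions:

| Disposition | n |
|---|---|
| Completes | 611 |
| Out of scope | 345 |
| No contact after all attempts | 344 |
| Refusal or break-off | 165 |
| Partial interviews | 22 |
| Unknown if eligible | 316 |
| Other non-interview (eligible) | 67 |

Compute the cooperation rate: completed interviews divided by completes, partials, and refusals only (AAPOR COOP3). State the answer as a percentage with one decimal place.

76.6%

Numerator → 611
Denom → 611 + 22 + 165 = 798
COOP3 = 611 / 798 = 0.7657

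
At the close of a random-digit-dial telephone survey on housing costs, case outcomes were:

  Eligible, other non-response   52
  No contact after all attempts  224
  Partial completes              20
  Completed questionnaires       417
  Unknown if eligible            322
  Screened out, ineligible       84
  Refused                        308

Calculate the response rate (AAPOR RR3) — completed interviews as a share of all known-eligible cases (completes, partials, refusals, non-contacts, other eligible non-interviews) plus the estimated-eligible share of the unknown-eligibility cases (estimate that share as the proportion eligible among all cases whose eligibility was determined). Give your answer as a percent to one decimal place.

31.6%

Top → 417
Determined eligible → 417 + 20 + 308 + 224 + 52 = 1021
e = 1021 / (1021 + 84) = 1021 / 1105 = 0.9240
Estimated eligible among unknowns → 0.9240 × 322 = 297.53
Denom → 1021 + 297.53 = 1318.53
RR3 = 417 / 1318.53 = 0.3163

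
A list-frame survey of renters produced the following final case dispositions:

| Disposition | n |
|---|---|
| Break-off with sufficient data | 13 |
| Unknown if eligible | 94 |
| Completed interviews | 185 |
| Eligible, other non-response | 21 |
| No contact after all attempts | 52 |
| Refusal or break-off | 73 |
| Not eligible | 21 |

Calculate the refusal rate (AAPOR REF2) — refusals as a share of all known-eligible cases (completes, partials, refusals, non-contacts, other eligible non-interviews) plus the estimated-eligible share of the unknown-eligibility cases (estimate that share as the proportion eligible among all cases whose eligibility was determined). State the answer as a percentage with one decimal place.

Top → 73
Known eligible → 185 + 13 + 73 + 52 + 21 = 344
e = 344 / (344 + 21) = 344 / 365 = 0.9425
Estimated eligible among unknowns → 0.9425 × 94 = 88.59
Denominator → 344 + 88.59 = 432.59
REF2 = 73 / 432.59 = 0.1688

16.9%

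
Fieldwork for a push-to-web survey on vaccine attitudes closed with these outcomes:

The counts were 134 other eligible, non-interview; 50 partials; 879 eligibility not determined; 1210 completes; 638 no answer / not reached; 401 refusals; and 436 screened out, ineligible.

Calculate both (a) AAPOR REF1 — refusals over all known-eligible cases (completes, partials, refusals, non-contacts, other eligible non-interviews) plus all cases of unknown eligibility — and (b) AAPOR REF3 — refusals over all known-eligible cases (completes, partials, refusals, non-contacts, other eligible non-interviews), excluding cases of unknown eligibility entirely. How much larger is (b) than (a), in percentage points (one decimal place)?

Numerator = 401
Denom = 1210 + 50 + 401 + 638 + 134 + 879 = 3312
REF1 = 401 / 3312 = 0.1211
Denom = 1210 + 50 + 401 + 638 + 134 = 2433
REF3 = 401 / 2433 = 0.1648
Difference = 16.48 − 12.11 = 4.37 percentage points

4.4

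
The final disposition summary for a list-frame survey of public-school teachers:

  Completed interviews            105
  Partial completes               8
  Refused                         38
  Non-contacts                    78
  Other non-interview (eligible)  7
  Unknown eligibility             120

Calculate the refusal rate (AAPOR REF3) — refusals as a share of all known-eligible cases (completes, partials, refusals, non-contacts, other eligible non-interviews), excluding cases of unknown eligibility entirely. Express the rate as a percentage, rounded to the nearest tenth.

Top = 38
Denom = 105 + 8 + 38 + 78 + 7 = 236
REF3 = 38 / 236 = 0.1610

16.1%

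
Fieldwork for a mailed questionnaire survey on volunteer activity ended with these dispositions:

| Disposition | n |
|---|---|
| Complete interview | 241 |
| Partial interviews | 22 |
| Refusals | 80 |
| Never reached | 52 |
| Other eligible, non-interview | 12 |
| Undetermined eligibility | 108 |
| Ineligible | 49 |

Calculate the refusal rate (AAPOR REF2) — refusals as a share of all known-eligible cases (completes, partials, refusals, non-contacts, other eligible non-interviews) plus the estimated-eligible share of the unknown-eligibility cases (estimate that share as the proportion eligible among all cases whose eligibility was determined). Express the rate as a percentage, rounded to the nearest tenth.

Numerator = 80
Eligible (known) = 241 + 22 + 80 + 52 + 12 = 407
e = 407 / (407 + 49) = 407 / 456 = 0.8925
Eligible share of unknowns = 0.8925 × 108 = 96.39
Denom = 407 + 96.39 = 503.39
REF2 = 80 / 503.39 = 0.1589

15.9%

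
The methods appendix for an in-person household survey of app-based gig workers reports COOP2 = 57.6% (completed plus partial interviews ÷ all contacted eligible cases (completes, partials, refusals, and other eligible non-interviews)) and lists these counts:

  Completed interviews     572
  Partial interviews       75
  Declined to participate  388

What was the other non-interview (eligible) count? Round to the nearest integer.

88

Numerator → 572 + 75 = 647
COOP2 = 647 / D = 0.576
D = 647 / 0.576 = 1123.3
Other denominator terms total 1035
other non-interview (eligible) = 1123.3 − 1035 ≈ 88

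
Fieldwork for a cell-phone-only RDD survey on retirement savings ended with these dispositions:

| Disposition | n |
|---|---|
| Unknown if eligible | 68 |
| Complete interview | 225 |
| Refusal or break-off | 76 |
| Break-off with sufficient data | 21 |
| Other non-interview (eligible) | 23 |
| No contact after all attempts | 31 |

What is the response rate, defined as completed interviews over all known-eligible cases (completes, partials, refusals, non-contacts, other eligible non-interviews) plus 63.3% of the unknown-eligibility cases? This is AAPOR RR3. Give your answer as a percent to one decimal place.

Numerator: 225
Determined eligible: 225 + 21 + 76 + 31 + 23 = 376
e × U: 0.6330 × 68 = 43.04
Base: 376 + 43.04 = 419.04
RR3 = 225 / 419.04 = 0.5369

53.7%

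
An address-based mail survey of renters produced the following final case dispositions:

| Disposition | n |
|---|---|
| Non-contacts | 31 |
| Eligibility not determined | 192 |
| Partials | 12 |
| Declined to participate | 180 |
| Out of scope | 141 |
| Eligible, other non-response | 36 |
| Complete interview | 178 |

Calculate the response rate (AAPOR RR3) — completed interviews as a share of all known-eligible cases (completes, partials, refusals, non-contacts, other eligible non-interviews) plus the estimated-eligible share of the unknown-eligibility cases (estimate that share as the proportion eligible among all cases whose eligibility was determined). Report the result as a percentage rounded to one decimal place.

30.6%

Numerator = 178
Known eligible = 178 + 12 + 180 + 31 + 36 = 437
e = 437 / (437 + 141) = 437 / 578 = 0.7561
Estimated eligible among unknowns = 0.7561 × 192 = 145.17
Base = 437 + 145.17 = 582.17
RR3 = 178 / 582.17 = 0.3058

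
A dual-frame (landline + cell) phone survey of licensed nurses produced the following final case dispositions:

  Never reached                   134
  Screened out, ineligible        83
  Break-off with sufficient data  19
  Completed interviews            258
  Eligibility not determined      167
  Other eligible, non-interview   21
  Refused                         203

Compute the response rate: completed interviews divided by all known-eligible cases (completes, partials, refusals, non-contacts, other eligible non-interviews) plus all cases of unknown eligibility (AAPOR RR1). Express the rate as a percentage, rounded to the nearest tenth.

32.2%

Numerator → 258
Denominator → 258 + 19 + 203 + 134 + 21 + 167 = 802
RR1 = 258 / 802 = 0.3217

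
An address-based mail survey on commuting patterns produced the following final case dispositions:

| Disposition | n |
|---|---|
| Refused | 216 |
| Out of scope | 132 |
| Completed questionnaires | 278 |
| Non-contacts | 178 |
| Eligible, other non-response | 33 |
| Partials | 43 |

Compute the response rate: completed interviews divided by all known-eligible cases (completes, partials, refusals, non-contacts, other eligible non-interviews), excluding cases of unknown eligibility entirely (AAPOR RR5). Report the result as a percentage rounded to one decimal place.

Num → 278
Denom → 278 + 43 + 216 + 178 + 33 = 748
RR5 = 278 / 748 = 0.3717

37.2%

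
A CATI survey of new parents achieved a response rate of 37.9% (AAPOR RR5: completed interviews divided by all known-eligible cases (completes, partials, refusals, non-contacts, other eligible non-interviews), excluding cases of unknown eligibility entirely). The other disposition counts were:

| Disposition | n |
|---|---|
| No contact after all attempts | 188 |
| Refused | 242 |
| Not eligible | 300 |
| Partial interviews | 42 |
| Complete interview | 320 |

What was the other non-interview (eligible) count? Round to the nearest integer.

RR5 = 320 / D = 0.379
D = 320 / 0.379 = 844.3
Rest of base = 792
other non-interview (eligible) = 844.3 − 792 ≈ 52

52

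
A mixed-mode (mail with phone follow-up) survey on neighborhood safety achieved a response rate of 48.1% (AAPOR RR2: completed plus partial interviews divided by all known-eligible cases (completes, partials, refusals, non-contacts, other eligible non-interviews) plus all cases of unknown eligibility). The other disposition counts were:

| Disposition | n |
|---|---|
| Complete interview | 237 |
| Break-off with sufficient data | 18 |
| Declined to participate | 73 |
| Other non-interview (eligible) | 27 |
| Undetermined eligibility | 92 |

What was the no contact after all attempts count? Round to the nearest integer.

Top: 237 + 18 = 255
RR2 = 255 / D = 0.481
D = 255 / 0.481 = 530.1
Remaining denominator categories sum to 447
no contact after all attempts = 530.1 − 447 ≈ 83

83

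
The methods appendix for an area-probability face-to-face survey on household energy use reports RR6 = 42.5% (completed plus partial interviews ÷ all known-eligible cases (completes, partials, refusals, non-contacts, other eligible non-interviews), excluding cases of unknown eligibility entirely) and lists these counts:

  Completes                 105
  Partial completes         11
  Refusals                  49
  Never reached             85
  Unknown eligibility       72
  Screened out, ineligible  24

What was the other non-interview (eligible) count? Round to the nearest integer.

23

Num: 105 + 11 = 116
RR6 = 116 / D = 0.425
D = 116 / 0.425 = 272.9
Other denominator terms total 250
other non-interview (eligible) = 272.9 − 250 ≈ 23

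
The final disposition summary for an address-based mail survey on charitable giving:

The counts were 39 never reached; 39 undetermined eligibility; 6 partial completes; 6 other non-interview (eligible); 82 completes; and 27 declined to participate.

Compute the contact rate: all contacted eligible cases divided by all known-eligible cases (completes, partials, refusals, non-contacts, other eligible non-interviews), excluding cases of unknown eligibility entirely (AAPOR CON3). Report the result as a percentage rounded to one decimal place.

Num → 82 + 6 + 27 + 6 = 121
Base → 82 + 6 + 27 + 39 + 6 = 160
CON3 = 121 / 160 = 0.7562

75.6%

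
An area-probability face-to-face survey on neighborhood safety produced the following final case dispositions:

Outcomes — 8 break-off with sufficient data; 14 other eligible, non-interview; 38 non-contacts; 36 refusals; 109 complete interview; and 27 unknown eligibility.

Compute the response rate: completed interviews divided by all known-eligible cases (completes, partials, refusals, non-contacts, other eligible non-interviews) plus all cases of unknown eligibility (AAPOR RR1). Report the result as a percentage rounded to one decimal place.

47.0%

Numerator: 109
Denominator: 109 + 8 + 36 + 38 + 14 + 27 = 232
RR1 = 109 / 232 = 0.4698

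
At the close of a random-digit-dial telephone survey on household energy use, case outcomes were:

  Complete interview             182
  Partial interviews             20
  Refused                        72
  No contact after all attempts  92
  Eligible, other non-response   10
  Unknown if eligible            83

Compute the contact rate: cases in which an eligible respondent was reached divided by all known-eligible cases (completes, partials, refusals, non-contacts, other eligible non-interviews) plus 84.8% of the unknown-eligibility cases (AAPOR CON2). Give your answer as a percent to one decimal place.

63.6%

Numerator: 182 + 20 + 72 + 10 = 284
Determined eligible: 182 + 20 + 72 + 92 + 10 = 376
Eligible share of unknowns: 0.8480 × 83 = 70.38
Base: 376 + 70.38 = 446.38
CON2 = 284 / 446.38 = 0.6362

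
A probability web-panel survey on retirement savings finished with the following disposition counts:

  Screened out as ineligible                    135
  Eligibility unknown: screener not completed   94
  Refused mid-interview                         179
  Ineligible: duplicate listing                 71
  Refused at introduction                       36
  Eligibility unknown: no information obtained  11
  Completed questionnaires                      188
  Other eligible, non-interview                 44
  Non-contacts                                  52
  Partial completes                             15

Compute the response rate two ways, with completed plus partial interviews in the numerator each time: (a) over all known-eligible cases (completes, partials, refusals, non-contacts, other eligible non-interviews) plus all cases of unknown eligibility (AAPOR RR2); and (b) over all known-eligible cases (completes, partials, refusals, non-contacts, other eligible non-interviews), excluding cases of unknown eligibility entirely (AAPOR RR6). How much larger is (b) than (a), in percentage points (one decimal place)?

6.7

Refused = 36 + 179 = 215
Unknown if eligible = 94 + 11 = 105
Out of scope = 135 + 71 = 206
Top = 188 + 15 = 203
Denom = 188 + 15 + 215 + 52 + 44 + 105 = 619
RR2 = 203 / 619 = 0.3279
Denom = 188 + 15 + 215 + 52 + 44 = 514
RR6 = 203 / 514 = 0.3949
Difference = 39.49 − 32.79 = 6.70 percentage points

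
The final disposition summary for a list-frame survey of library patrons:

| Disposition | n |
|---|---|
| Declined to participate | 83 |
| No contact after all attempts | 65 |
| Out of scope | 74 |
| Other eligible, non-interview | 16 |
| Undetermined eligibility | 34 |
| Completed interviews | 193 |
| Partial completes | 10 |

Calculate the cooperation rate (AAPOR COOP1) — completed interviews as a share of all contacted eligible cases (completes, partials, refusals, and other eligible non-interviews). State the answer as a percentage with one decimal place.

63.9%

Num: 193
Denominator: 193 + 10 + 83 + 16 = 302
COOP1 = 193 / 302 = 0.6391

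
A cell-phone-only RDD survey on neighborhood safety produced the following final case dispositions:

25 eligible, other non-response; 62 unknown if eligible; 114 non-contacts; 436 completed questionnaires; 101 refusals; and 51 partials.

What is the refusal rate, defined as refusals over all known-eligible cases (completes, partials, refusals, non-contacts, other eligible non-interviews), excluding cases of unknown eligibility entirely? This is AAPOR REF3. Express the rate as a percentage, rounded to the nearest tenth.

Top: 101
Denominator: 436 + 51 + 101 + 114 + 25 = 727
REF3 = 101 / 727 = 0.1389

13.9%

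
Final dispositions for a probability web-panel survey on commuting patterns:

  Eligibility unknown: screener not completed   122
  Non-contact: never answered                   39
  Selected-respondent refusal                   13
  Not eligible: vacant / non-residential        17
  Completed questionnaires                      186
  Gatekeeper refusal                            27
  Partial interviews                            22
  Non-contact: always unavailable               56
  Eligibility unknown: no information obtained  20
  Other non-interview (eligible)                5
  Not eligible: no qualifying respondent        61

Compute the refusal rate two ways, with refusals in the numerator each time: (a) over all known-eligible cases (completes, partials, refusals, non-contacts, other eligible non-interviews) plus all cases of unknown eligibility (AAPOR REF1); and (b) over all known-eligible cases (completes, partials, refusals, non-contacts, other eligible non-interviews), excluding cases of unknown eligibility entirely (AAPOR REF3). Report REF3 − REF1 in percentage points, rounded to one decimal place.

Refusal or break-off = 27 + 13 = 40
No answer / not reached = 39 + 56 = 95
Unknown eligibility = 122 + 20 = 142
Screened out, ineligible = 61 + 17 = 78
Top → 40
Base → 186 + 22 + 40 + 95 + 5 + 142 = 490
REF1 = 40 / 490 = 0.0816
Base → 186 + 22 + 40 + 95 + 5 = 348
REF3 = 40 / 348 = 0.1149
Difference = 11.49 − 8.16 = 3.33 percentage points

3.3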